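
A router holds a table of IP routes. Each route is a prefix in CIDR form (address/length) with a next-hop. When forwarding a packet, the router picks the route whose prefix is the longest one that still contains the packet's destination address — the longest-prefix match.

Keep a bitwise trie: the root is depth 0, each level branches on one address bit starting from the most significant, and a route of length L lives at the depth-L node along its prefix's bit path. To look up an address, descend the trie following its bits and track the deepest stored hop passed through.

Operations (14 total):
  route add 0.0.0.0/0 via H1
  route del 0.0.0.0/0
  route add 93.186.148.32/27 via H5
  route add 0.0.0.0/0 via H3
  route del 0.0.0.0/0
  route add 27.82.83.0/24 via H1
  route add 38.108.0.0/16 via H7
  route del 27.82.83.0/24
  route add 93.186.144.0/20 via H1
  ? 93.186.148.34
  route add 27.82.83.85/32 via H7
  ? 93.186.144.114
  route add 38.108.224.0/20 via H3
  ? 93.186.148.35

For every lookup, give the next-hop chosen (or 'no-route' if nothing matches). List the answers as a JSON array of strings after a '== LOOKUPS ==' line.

Process each operation:
  add 0.0.0.0/0 -> H1 at depth 0
  del 0.0.0.0/0 (clear depth 0)
  add 93.186.148.32/27 -> H5 at depth 27
  add 0.0.0.0/0 -> H3 at depth 0
  del 0.0.0.0/0 (clear depth 0)
  add 27.82.83.0/24 -> H1 at depth 24
  add 38.108.0.0/16 -> H7 at depth 16
  del 27.82.83.0/24 (clear depth 24)
  add 93.186.144.0/20 -> H1 at depth 20
  lookup 93.186.148.34: bits 010111011011101010010100001 walk d0:-→d1:-→d2:-→d3:-→d4:-→d5:-→d6:-→d7:-→d8:-→d9:-→d10:-→d11:-→d12:-→d13:-→d14:-→d15:-→d16:-→d17:-→d18:-→d19:-→d20:H1→d21:-→d22:-→d23:-→d24:-→d25:-→d26:-→d27:H5 -> H5
  add 27.82.83.85/32 -> H7 at depth 32
  lookup 93.186.144.114: bits 010111011011101010010 walk d0:-→d1:-→d2:-→d3:-→d4:-→d5:-→d6:-→d7:-→d8:-→d9:-→d10:-→d11:-→d12:-→d13:-→d14:-→d15:-→d16:-→d17:-→d18:-→d19:-→d20:H1→d21:- -> H1
  add 38.108.224.0/20 -> H3 at depth 20
  lookup 93.186.148.35: bits 010111011011101010010100001 walk d0:-→d1:-→d2:-→d3:-→d4:-→d5:-→d6:-→d7:-→d8:-→d9:-→d10:-→d11:-→d12:-→d13:-→d14:-→d15:-→d16:-→d17:-→d18:-→d19:-→d20:H1→d21:-→d22:-→d23:-→d24:-→d25:-→d26:-→d27:H5 -> H5

== LOOKUPS ==
["H5","H1","H5"]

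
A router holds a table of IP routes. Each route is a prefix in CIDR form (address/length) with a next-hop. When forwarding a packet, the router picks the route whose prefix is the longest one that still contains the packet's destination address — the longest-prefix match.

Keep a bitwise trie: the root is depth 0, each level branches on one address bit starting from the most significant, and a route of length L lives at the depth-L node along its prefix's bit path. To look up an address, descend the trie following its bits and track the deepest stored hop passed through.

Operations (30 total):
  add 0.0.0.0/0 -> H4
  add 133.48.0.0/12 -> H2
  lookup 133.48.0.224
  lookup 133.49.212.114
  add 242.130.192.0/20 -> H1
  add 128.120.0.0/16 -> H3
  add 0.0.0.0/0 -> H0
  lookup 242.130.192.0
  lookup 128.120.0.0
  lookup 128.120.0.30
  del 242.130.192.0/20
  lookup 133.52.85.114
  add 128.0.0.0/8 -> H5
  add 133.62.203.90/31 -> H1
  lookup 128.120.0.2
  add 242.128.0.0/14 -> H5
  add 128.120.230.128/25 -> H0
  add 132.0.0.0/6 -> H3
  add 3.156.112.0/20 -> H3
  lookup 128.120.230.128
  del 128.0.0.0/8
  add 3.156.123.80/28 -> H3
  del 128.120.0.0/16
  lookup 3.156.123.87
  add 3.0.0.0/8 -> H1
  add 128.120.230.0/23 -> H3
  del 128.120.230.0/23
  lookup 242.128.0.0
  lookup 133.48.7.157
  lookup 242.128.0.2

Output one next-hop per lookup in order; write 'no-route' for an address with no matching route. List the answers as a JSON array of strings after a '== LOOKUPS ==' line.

Trace:
  + 0.0.0.0/0 (H4) depth=0
  + 133.48.0.0/12 (H2) depth=12
  Q 133.48.0.224: descend 100001010011 ; hops seen [H4,H2] ; pick H2
  Q 133.49.212.114: descend 100001010011 ; hops seen [H4,H2] ; pick H2
  + 242.130.192.0/20 (H1) depth=20
  + 128.120.0.0/16 (H3) depth=16
  + 0.0.0.0/0 (H0) depth=0
  Q 242.130.192.0: descend 11110010100000101100 ; hops seen [H0,H1] ; pick H1
  Q 128.120.0.0: descend 1000000001111000 ; hops seen [H0,H3] ; pick H3
  Q 128.120.0.30: descend 1000000001111000 ; hops seen [H0,H3] ; pick H3
  - 242.130.192.0/20 clear@20
  Q 133.52.85.114: descend 100001010011 ; hops seen [H0,H2] ; pick H2
  + 128.0.0.0/8 (H5) depth=8
  + 133.62.203.90/31 (H1) depth=31
  Q 128.120.0.2: descend 1000000001111000 ; hops seen [H0,H5,H3] ; pick H3
  + 242.128.0.0/14 (H5) depth=14
  + 128.120.230.128/25 (H0) depth=25
  + 132.0.0.0/6 (H3) depth=6
  + 3.156.112.0/20 (H3) depth=20
  Q 128.120.230.128: descend 1000000001111000111001101 ; hops seen [H0,H5,H3,H0] ; pick H0
  - 128.0.0.0/8 clear@8
  + 3.156.123.80/28 (H3) depth=28
  - 128.120.0.0/16 clear@16
  Q 3.156.123.87: descend 0000001110011100011110110101 ; hops seen [H0,H3,H3] ; pick H3
  + 3.0.0.0/8 (H1) depth=8
  + 128.120.230.0/23 (H3) depth=23
  - 128.120.230.0/23 clear@23
  Q 242.128.0.0: descend 11110010100000 ; hops seen [H0,H5] ; pick H5
  Q 133.48.7.157: descend 100001010011 ; hops seen [H0,H3,H2] ; pick H2
  Q 242.128.0.2: descend 11110010100000 ; hops seen [H0,H5] ; pick H5

== LOOKUPS ==
["H2","H2","H1","H3","H3","H2","H3","H0","H3","H5","H2","H5"]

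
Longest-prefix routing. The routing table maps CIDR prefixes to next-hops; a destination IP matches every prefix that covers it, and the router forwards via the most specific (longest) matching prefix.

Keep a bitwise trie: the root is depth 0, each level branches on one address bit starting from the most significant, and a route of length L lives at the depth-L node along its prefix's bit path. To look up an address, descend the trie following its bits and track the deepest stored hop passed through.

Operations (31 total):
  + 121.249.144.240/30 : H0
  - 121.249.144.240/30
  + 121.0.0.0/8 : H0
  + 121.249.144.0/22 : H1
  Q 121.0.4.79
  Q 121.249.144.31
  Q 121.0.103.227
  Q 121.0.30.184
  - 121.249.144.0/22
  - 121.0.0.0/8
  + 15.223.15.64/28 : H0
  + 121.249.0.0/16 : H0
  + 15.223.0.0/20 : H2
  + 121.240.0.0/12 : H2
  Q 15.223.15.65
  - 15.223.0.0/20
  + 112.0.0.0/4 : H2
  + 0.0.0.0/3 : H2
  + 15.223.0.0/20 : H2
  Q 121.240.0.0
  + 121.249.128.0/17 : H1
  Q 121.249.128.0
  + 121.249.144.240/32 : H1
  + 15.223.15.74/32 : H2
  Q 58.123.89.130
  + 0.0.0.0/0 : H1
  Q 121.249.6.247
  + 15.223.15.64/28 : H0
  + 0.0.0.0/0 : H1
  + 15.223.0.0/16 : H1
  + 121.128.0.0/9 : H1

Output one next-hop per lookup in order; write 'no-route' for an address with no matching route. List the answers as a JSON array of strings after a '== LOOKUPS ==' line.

Process each operation:
  add 121.249.144.240/30 -> H0 at depth 30
  del 121.249.144.240/30 (clear depth 30)
  add 121.0.0.0/8 -> H0 at depth 8
  add 121.249.144.0/22 -> H1 at depth 22
  Q 121.0.4.79: descend 01111001 ; hops seen [H0] ; pick H0
  Q 121.249.144.31: descend 011110011111100110010000 ; hops seen [H0,H1] ; pick H1
  Q 121.0.103.227: descend 01111001 ; hops seen [H0] ; pick H0
  Q 121.0.30.184: descend 01111001 ; hops seen [H0] ; pick H0
  del 121.249.144.0/22 (clear depth 22)
  del 121.0.0.0/8 (clear depth 8)
  add 15.223.15.64/28 -> H0 at depth 28
  add 121.249.0.0/16 -> H0 at depth 16
  add 15.223.0.0/20 -> H2 at depth 20
  add 121.240.0.0/12 -> H2 at depth 12
  Q 15.223.15.65: descend 0000111111011111000011110100 ; hops seen [H2,H0] ; pick H0
  del 15.223.0.0/20 (clear depth 20)
  add 112.0.0.0/4 -> H2 at depth 4
  add 0.0.0.0/3 -> H2 at depth 3
  add 15.223.0.0/20 -> H2 at depth 20
  Q 121.240.0.0: descend 011110011111 ; hops seen [H2,H2] ; pick H2
  add 121.249.128.0/17 -> H1 at depth 17
  Q 121.249.128.0: descend 0111100111111001100 ; hops seen [H2,H2,H0,H1] ; pick H1
  add 121.249.144.240/32 -> H1 at depth 32
  add 15.223.15.74/32 -> H2 at depth 32
  Q 58.123.89.130: descend 00 ; hops seen [∅] ; pick no-route
  add 0.0.0.0/0 -> H1 at depth 0
  Q 121.249.6.247: descend 0111100111111001 ; hops seen [H1,H2,H2,H0] ; pick H0
  add 15.223.15.64/28 -> H0 at depth 28
  add 0.0.0.0/0 -> H1 at depth 0
  add 15.223.0.0/16 -> H1 at depth 16
  add 121.128.0.0/9 -> H1 at depth 9

== LOOKUPS ==
["H0","H1","H0","H0","H0","H2","H1","no-route","H0"]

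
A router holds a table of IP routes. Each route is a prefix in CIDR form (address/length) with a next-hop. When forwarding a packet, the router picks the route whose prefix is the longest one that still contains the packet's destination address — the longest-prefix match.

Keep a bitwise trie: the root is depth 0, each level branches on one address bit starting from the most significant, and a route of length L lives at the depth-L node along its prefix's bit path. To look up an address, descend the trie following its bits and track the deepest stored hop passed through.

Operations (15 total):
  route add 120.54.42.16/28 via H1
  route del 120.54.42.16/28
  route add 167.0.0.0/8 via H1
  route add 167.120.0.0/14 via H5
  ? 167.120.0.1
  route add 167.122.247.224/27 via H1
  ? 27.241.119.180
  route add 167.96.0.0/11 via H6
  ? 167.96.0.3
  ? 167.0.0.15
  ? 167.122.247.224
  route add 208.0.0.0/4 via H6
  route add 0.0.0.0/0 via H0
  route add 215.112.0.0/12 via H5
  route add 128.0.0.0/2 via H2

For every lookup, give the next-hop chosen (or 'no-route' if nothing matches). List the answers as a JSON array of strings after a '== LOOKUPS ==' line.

Process each operation:
  add 120.54.42.16/28 -> H1 at depth 28
  del 120.54.42.16/28 (clear depth 28)
  add 167.0.0.0/8 -> H1 at depth 8
  add 167.120.0.0/14 -> H5 at depth 14
  ? 167.120.0.1  path d0:-→d1:-→d2:-→d3:-→d4:-→d5:-→d6:-→d7:-→d8:H1→d9:-→d10:-→d11:-→d12:-→d13:-→d14:H5  best=H5
  add 167.122.247.224/27 -> H1 at depth 27
  ? 27.241.119.180  path d0:-→d1:-  best=no-route
  add 167.96.0.0/11 -> H6 at depth 11
  ? 167.96.0.3  path d0:-→d1:-→d2:-→d3:-→d4:-→d5:-→d6:-→d7:-→d8:H1→d9:-→d10:-→d11:H6  best=H6
  ? 167.0.0.15  path d0:-→d1:-→d2:-→d3:-→d4:-→d5:-→d6:-→d7:-→d8:H1→d9:-  best=H1
  ? 167.122.247.224  path d0:-→d1:-→d2:-→d3:-→d4:-→d5:-→d6:-→d7:-→d8:H1→d9:-→d10:-→d11:H6→d12:-→d13:-→d14:H5→d15:-→d16:-→d17:-→d18:-→d19:-→d20:-→d21:-→d22:-→d23:-→d24:-→d25:-→d26:-→d27:H1  best=H1
  add 208.0.0.0/4 -> H6 at depth 4
  add 0.0.0.0/0 -> H0 at depth 0
  add 215.112.0.0/12 -> H5 at depth 12
  add 128.0.0.0/2 -> H2 at depth 2

== LOOKUPS ==
["H5","no-route","H6","H1","H1"]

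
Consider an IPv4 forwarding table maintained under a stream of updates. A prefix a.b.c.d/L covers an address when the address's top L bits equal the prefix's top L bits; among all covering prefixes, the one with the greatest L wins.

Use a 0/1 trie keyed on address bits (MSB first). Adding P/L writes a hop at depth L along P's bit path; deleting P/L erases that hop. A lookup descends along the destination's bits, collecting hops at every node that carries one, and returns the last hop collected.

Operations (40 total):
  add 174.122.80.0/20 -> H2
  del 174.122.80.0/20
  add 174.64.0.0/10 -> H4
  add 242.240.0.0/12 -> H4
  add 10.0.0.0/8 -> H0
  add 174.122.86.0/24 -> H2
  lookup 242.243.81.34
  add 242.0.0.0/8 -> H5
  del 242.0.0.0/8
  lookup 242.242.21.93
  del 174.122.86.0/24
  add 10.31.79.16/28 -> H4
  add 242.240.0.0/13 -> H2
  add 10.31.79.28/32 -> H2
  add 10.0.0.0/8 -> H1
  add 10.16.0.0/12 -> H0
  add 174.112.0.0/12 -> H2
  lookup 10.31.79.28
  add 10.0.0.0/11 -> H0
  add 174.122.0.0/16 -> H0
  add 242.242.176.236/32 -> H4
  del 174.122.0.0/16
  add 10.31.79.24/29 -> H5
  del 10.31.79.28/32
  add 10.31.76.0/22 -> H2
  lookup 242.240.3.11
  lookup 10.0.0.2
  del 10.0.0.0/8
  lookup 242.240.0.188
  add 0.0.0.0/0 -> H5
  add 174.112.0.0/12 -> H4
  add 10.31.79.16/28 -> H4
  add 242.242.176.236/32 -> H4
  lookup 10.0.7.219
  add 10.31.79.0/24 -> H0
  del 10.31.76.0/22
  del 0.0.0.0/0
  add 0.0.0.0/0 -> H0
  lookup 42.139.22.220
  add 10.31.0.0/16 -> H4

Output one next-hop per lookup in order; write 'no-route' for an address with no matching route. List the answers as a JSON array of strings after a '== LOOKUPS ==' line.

Trace:
  + 174.122.80.0/20 (H2) depth=20
  - 174.122.80.0/20 clear@20
  + 174.64.0.0/10 (H4) depth=10
  + 242.240.0.0/12 (H4) depth=12
  + 10.0.0.0/8 (H0) depth=8
  + 174.122.86.0/24 (H2) depth=24
  lookup 242.243.81.34: bits 111100101111 walk d0:-→d1:-→d2:-→d3:-→d4:-→d5:-→d6:-→d7:-→d8:-→d9:-→d10:-→d11:-→d12:H4 -> H4
  + 242.0.0.0/8 (H5) depth=8
  - 242.0.0.0/8 clear@8
  lookup 242.242.21.93: bits 111100101111 walk d0:-→d1:-→d2:-→d3:-→d4:-→d5:-→d6:-→d7:-→d8:-→d9:-→d10:-→d11:-→d12:H4 -> H4
  - 174.122.86.0/24 clear@24
  + 10.31.79.16/28 (H4) depth=28
  + 242.240.0.0/13 (H2) depth=13
  + 10.31.79.28/32 (H2) depth=32
  + 10.0.0.0/8 (H1) depth=8
  + 10.16.0.0/12 (H0) depth=12
  + 174.112.0.0/12 (H2) depth=12
  lookup 10.31.79.28: bits 00001010000111110100111100011100 walk d0:-→d1:-→d2:-→d3:-→d4:-→d5:-→d6:-→d7:-→d8:H1→d9:-→d10:-→d11:-→d12:H0→d13:-→d14:-→d15:-→d16:-→d17:-→d18:-→d19:-→d20:-→d21:-→d22:-→d23:-→d24:-→d25:-→d26:-→d27:-→d28:H4→d29:-→d30:-→d31:-→d32:H2 -> H2
  + 10.0.0.0/11 (H0) depth=11
  + 174.122.0.0/16 (H0) depth=16
  + 242.242.176.236/32 (H4) depth=32
  - 174.122.0.0/16 clear@16
  + 10.31.79.24/29 (H5) depth=29
  - 10.31.79.28/32 clear@32
  + 10.31.76.0/22 (H2) depth=22
  lookup 242.240.3.11: bits 11110010111100 walk d0:-→d1:-→d2:-→d3:-→d4:-→d5:-→d6:-→d7:-→d8:-→d9:-→d10:-→d11:-→d12:H4→d13:H2→d14:- -> H2
  lookup 10.0.0.2: bits 00001010000 walk d0:-→d1:-→d2:-→d3:-→d4:-→d5:-→d6:-→d7:-→d8:H1→d9:-→d10:-→d11:H0 -> H0
  - 10.0.0.0/8 clear@8
  lookup 242.240.0.188: bits 11110010111100 walk d0:-→d1:-→d2:-→d3:-→d4:-→d5:-→d6:-→d7:-→d8:-→d9:-→d10:-→d11:-→d12:H4→d13:H2→d14:- -> H2
  + 0.0.0.0/0 (H5) depth=0
  + 174.112.0.0/12 (H4) depth=12
  + 10.31.79.16/28 (H4) depth=28
  + 242.242.176.236/32 (H4) depth=32
  lookup 10.0.7.219: bits 00001010000 walk d0:H5→d1:-→d2:-→d3:-→d4:-→d5:-→d6:-→d7:-→d8:-→d9:-→d10:-→d11:H0 -> H0
  + 10.31.79.0/24 (H0) depth=24
  - 10.31.76.0/22 clear@22
  - 0.0.0.0/0 clear@0
  + 0.0.0.0/0 (H0) depth=0
  lookup 42.139.22.220: bits 00 walk d0:H0→d1:-→d2:- -> H0
  + 10.31.0.0/16 (H4) depth=16

== LOOKUPS ==
["H4","H4","H2","H2","H0","H2","H0","H0"]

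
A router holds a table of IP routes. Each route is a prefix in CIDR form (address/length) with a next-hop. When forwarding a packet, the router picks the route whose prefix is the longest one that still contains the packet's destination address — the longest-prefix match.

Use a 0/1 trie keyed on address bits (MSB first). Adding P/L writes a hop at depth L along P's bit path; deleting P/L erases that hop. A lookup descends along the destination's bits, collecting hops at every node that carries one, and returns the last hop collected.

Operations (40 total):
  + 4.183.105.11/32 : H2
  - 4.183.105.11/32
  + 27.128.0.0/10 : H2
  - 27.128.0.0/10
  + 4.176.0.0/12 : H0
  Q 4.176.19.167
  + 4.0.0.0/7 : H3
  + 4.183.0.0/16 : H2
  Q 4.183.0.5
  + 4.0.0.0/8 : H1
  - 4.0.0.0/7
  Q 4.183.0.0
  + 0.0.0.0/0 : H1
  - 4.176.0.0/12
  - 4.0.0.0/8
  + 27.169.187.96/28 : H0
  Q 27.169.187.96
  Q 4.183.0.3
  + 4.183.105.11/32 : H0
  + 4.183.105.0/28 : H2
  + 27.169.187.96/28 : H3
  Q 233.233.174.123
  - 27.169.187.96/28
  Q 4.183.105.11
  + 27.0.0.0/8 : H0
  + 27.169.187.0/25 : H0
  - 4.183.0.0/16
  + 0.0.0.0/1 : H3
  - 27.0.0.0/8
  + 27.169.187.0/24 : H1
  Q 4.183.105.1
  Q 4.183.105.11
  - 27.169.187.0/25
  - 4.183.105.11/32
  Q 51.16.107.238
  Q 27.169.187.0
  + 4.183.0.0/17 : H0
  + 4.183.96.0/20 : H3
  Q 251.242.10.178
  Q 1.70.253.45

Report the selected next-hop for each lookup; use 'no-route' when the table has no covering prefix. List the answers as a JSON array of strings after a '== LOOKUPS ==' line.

Apply in order:
  add 4.183.105.11/32 -> H2 at depth 32
  del 4.183.105.11/32 (clear depth 32)
  add 27.128.0.0/10 -> H2 at depth 10
  del 27.128.0.0/10 (clear depth 10)
  add 4.176.0.0/12 -> H0 at depth 12
  Q 4.176.19.167: descend 0000010010110 ; hops seen [H0] ; pick H0
  add 4.0.0.0/7 -> H3 at depth 7
  add 4.183.0.0/16 -> H2 at depth 16
  Q 4.183.0.5: descend 00000100101101110 ; hops seen [H3,H0,H2] ; pick H2
  add 4.0.0.0/8 -> H1 at depth 8
  del 4.0.0.0/7 (clear depth 7)
  Q 4.183.0.0: descend 00000100101101110 ; hops seen [H1,H0,H2] ; pick H2
  add 0.0.0.0/0 -> H1 at depth 0
  del 4.176.0.0/12 (clear depth 12)
  del 4.0.0.0/8 (clear depth 8)
  add 27.169.187.96/28 -> H0 at depth 28
  Q 27.169.187.96: descend 0001101110101001101110110110 ; hops seen [H1,H0] ; pick H0
  Q 4.183.0.3: descend 00000100101101110 ; hops seen [H1,H2] ; pick H2
  add 4.183.105.11/32 -> H0 at depth 32
  add 4.183.105.0/28 -> H2 at depth 28
  add 27.169.187.96/28 -> H3 at depth 28
  Q 233.233.174.123: descend ε ; hops seen [H1] ; pick H1
  del 27.169.187.96/28 (clear depth 28)
  Q 4.183.105.11: descend 00000100101101110110100100001011 ; hops seen [H1,H2,H2,H0] ; pick H0
  add 27.0.0.0/8 -> H0 at depth 8
  add 27.169.187.0/25 -> H0 at depth 25
  del 4.183.0.0/16 (clear depth 16)
  add 0.0.0.0/1 -> H3 at depth 1
  del 27.0.0.0/8 (clear depth 8)
  add 27.169.187.0/24 -> H1 at depth 24
  Q 4.183.105.1: descend 0000010010110111011010010000 ; hops seen [H1,H3,H2] ; pick H2
  Q 4.183.105.11: descend 00000100101101110110100100001011 ; hops seen [H1,H3,H2,H0] ; pick H0
  del 27.169.187.0/25 (clear depth 25)
  del 4.183.105.11/32 (clear depth 32)
  Q 51.16.107.238: descend 00 ; hops seen [H1,H3] ; pick H3
  Q 27.169.187.0: descend 0001101110101001101110110 ; hops seen [H1,H3,H1] ; pick H1
  add 4.183.0.0/17 -> H0 at depth 17
  add 4.183.96.0/20 -> H3 at depth 20
  Q 251.242.10.178: descend ε ; hops seen [H1] ; pick H1
  Q 1.70.253.45: descend 00000 ; hops seen [H1,H3] ; pick H3

== LOOKUPS ==
["H0","H2","H2","H0","H2","H1","H0","H2","H0","H3","H1","H1","H3"]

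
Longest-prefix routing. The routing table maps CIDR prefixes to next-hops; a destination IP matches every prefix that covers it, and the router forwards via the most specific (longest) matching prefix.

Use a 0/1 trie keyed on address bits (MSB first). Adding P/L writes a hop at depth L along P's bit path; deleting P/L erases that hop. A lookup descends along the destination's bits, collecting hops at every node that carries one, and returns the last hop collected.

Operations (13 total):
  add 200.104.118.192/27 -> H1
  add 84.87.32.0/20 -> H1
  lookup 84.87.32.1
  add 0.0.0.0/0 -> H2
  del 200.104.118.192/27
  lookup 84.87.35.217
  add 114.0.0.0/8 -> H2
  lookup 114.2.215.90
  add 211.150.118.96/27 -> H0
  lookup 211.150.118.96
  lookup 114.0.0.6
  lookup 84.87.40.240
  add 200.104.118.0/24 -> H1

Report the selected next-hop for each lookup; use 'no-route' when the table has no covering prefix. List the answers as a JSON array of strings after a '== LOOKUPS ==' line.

Apply in order:
  add 200.104.118.192/27 -> H1 at depth 27
  add 84.87.32.0/20 -> H1 at depth 20
  ? 84.87.32.1  path d0:-→d1:-→d2:-→d3:-→d4:-→d5:-→d6:-→d7:-→d8:-→d9:-→d10:-→d11:-→d12:-→d13:-→d14:-→d15:-→d16:-→d17:-→d18:-→d19:-→d20:H1  best=H1
  add 0.0.0.0/0 -> H2 at depth 0
  - 200.104.118.192/27 clear@27
  ? 84.87.35.217  path d0:H2→d1:-→d2:-→d3:-→d4:-→d5:-→d6:-→d7:-→d8:-→d9:-→d10:-→d11:-→d12:-→d13:-→d14:-→d15:-→d16:-→d17:-→d18:-→d19:-→d20:H1  best=H1
  add 114.0.0.0/8 -> H2 at depth 8
  ? 114.2.215.90  path d0:H2→d1:-→d2:-→d3:-→d4:-→d5:-→d6:-→d7:-→d8:H2  best=H2
  add 211.150.118.96/27 -> H0 at depth 27
  ? 211.150.118.96  path d0:H2→d1:-→d2:-→d3:-→d4:-→d5:-→d6:-→d7:-→d8:-→d9:-→d10:-→d11:-→d12:-→d13:-→d14:-→d15:-→d16:-→d17:-→d18:-→d19:-→d20:-→d21:-→d22:-→d23:-→d24:-→d25:-→d26:-→d27:H0  best=H0
  ? 114.0.0.6  path d0:H2→d1:-→d2:-→d3:-→d4:-→d5:-→d6:-→d7:-→d8:H2  best=H2
  ? 84.87.40.240  path d0:H2→d1:-→d2:-→d3:-→d4:-→d5:-→d6:-→d7:-→d8:-→d9:-→d10:-→d11:-→d12:-→d13:-→d14:-→d15:-→d16:-→d17:-→d18:-→d19:-→d20:H1  best=H1
  add 200.104.118.0/24 -> H1 at depth 24

== LOOKUPS ==
["H1","H1","H2","H0","H2","H1"]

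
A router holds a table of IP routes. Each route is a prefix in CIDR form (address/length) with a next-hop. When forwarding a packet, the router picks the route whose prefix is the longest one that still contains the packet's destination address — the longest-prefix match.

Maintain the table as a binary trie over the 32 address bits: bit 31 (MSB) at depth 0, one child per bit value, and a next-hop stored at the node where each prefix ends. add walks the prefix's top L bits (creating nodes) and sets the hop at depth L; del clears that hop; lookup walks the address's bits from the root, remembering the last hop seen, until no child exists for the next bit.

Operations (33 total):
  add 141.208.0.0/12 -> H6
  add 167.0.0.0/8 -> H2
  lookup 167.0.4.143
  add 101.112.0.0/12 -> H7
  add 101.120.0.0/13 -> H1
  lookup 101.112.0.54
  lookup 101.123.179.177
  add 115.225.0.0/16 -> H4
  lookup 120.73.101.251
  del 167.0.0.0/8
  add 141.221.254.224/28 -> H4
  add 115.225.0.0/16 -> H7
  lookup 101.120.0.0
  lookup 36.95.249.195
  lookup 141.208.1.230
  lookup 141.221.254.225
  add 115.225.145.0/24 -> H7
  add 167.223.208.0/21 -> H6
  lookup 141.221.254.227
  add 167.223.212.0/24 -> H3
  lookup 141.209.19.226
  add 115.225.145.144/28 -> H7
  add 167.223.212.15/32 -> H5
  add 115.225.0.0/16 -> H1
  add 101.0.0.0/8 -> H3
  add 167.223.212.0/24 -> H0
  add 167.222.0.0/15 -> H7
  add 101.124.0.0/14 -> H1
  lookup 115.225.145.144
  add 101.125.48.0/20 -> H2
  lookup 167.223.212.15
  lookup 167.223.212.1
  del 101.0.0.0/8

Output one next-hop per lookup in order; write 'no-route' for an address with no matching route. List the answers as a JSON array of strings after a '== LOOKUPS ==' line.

Apply in order:
  + 141.208.0.0/12 (H6) depth=12
  + 167.0.0.0/8 (H2) depth=8
  lookup 167.0.4.143: bits 10100111 walk d0:-→d1:-→d2:-→d3:-→d4:-→d5:-→d6:-→d7:-→d8:H2 -> H2
  + 101.112.0.0/12 (H7) depth=12
  + 101.120.0.0/13 (H1) depth=13
  lookup 101.112.0.54: bits 011001010111 walk d0:-→d1:-→d2:-→d3:-→d4:-→d5:-→d6:-→d7:-→d8:-→d9:-→d10:-→d11:-→d12:H7 -> H7
  lookup 101.123.179.177: bits 0110010101111 walk d0:-→d1:-→d2:-→d3:-→d4:-→d5:-→d6:-→d7:-→d8:-→d9:-→d10:-→d11:-→d12:H7→d13:H1 -> H1
  + 115.225.0.0/16 (H4) depth=16
  lookup 120.73.101.251: bits 0111 walk d0:-→d1:-→d2:-→d3:-→d4:- -> no-route
  del 167.0.0.0/8 (clear depth 8)
  + 141.221.254.224/28 (H4) depth=28
  + 115.225.0.0/16 (H7) depth=16
  lookup 101.120.0.0: bits 0110010101111 walk d0:-→d1:-→d2:-→d3:-→d4:-→d5:-→d6:-→d7:-→d8:-→d9:-→d10:-→d11:-→d12:H7→d13:H1 -> H1
  lookup 36.95.249.195: bits 0 walk d0:-→d1:- -> no-route
  lookup 141.208.1.230: bits 100011011101 walk d0:-→d1:-→d2:-→d3:-→d4:-→d5:-→d6:-→d7:-→d8:-→d9:-→d10:-→d11:-→d12:H6 -> H6
  lookup 141.221.254.225: bits 1000110111011101111111101110 walk d0:-→d1:-→d2:-→d3:-→d4:-→d5:-→d6:-→d7:-→d8:-→d9:-→d10:-→d11:-→d12:H6→d13:-→d14:-→d15:-→d16:-→d17:-→d18:-→d19:-→d20:-→d21:-→d22:-→d23:-→d24:-→d25:-→d26:-→d27:-→d28:H4 -> H4
  + 115.225.145.0/24 (H7) depth=24
  + 167.223.208.0/21 (H6) depth=21
  lookup 141.221.254.227: bits 1000110111011101111111101110 walk d0:-→d1:-→d2:-→d3:-→d4:-→d5:-→d6:-→d7:-→d8:-→d9:-→d10:-→d11:-→d12:H6→d13:-→d14:-→d15:-→d16:-→d17:-→d18:-→d19:-→d20:-→d21:-→d22:-→d23:-→d24:-→d25:-→d26:-→d27:-→d28:H4 -> H4
  + 167.223.212.0/24 (H3) depth=24
  lookup 141.209.19.226: bits 100011011101 walk d0:-→d1:-→d2:-→d3:-→d4:-→d5:-→d6:-→d7:-→d8:-→d9:-→d10:-→d11:-→d12:H6 -> H6
  + 115.225.145.144/28 (H7) depth=28
  + 167.223.212.15/32 (H5) depth=32
  + 115.225.0.0/16 (H1) depth=16
  + 101.0.0.0/8 (H3) depth=8
  + 167.223.212.0/24 (H0) depth=24
  + 167.222.0.0/15 (H7) depth=15
  + 101.124.0.0/14 (H1) depth=14
  lookup 115.225.145.144: bits 0111001111100001100100011001 walk d0:-→d1:-→d2:-→d3:-→d4:-→d5:-→d6:-→d7:-→d8:-→d9:-→d10:-→d11:-→d12:-→d13:-→d14:-→d15:-→d16:H1→d17:-→d18:-→d19:-→d20:-→d21:-→d22:-→d23:-→d24:H7→d25:-→d26:-→d27:-→d28:H7 -> H7
  + 101.125.48.0/20 (H2) depth=20
  lookup 167.223.212.15: bits 10100111110111111101010000001111 walk d0:-→d1:-→d2:-→d3:-→d4:-→d5:-→d6:-→d7:-→d8:-→d9:-→d10:-→d11:-→d12:-→d13:-→d14:-→d15:H7→d16:-→d17:-→d18:-→d19:-→d20:-→d21:H6→d22:-→d23:-→d24:H0→d25:-→d26:-→d27:-→d28:-→d29:-→d30:-→d31:-→d32:H5 -> H5
  lookup 167.223.212.1: bits 1010011111011111110101000000 walk d0:-→d1:-→d2:-→d3:-→d4:-→d5:-→d6:-→d7:-→d8:-→d9:-→d10:-→d11:-→d12:-→d13:-→d14:-→d15:H7→d16:-→d17:-→d18:-→d19:-→d20:-→d21:H6→d22:-→d23:-→d24:H0→d25:-→d26:-→d27:-→d28:- -> H0
  del 101.0.0.0/8 (clear depth 8)

== LOOKUPS ==
["H2","H7","H1","no-route","H1","no-route","H6","H4","H4","H6","H7","H5","H0"]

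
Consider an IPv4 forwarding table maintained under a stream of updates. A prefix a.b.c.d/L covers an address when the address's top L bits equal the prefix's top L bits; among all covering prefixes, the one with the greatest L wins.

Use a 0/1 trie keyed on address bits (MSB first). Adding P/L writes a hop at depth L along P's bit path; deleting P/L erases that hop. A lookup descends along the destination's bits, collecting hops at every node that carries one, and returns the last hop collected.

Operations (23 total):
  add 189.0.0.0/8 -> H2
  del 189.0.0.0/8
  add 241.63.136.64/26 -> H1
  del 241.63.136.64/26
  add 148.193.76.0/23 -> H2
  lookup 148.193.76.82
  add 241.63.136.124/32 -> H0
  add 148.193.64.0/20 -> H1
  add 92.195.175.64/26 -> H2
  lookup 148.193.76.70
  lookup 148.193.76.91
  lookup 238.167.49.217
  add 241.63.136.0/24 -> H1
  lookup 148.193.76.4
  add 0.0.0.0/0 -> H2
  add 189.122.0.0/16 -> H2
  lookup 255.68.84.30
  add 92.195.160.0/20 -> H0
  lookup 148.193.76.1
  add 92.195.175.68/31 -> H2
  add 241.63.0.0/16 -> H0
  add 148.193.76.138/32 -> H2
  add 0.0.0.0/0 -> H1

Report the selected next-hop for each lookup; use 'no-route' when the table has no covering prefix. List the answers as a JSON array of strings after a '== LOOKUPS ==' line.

Apply in order:
  + 189.0.0.0/8 (H2) depth=8
  del 189.0.0.0/8 (clear depth 8)
  + 241.63.136.64/26 (H1) depth=26
  del 241.63.136.64/26 (clear depth 26)
  + 148.193.76.0/23 (H2) depth=23
  lookup 148.193.76.82: bits 10010100110000010100110 walk d0:-→d1:-→d2:-→d3:-→d4:-→d5:-→d6:-→d7:-→d8:-→d9:-→d10:-→d11:-→d12:-→d13:-→d14:-→d15:-→d16:-→d17:-→d18:-→d19:-→d20:-→d21:-→d22:-→d23:H2 -> H2
  + 241.63.136.124/32 (H0) depth=32
  + 148.193.64.0/20 (H1) depth=20
  + 92.195.175.64/26 (H2) depth=26
  lookup 148.193.76.70: bits 10010100110000010100110 walk d0:-→d1:-→d2:-→d3:-→d4:-→d5:-→d6:-→d7:-→d8:-→d9:-→d10:-→d11:-→d12:-→d13:-→d14:-→d15:-→d16:-→d17:-→d18:-→d19:-→d20:H1→d21:-→d22:-→d23:H2 -> H2
  lookup 148.193.76.91: bits 10010100110000010100110 walk d0:-→d1:-→d2:-→d3:-→d4:-→d5:-→d6:-→d7:-→d8:-→d9:-→d10:-→d11:-→d12:-→d13:-→d14:-→d15:-→d16:-→d17:-→d18:-→d19:-→d20:H1→d21:-→d22:-→d23:H2 -> H2
  lookup 238.167.49.217: bits 111 walk d0:-→d1:-→d2:-→d3:- -> no-route
  + 241.63.136.0/24 (H1) depth=24
  lookup 148.193.76.4: bits 10010100110000010100110 walk d0:-→d1:-→d2:-→d3:-→d4:-→d5:-→d6:-→d7:-→d8:-→d9:-→d10:-→d11:-→d12:-→d13:-→d14:-→d15:-→d16:-→d17:-→d18:-→d19:-→d20:H1→d21:-→d22:-→d23:H2 -> H2
  + 0.0.0.0/0 (H2) depth=0
  + 189.122.0.0/16 (H2) depth=16
  lookup 255.68.84.30: bits 1111 walk d0:H2→d1:-→d2:-→d3:-→d4:- -> H2
  + 92.195.160.0/20 (H0) depth=20
  lookup 148.193.76.1: bits 10010100110000010100110 walk d0:H2→d1:-→d2:-→d3:-→d4:-→d5:-→d6:-→d7:-→d8:-→d9:-→d10:-→d11:-→d12:-→d13:-→d14:-→d15:-→d16:-→d17:-→d18:-→d19:-→d20:H1→d21:-→d22:-→d23:H2 -> H2
  + 92.195.175.68/31 (H2) depth=31
  + 241.63.0.0/16 (H0) depth=16
  + 148.193.76.138/32 (H2) depth=32
  + 0.0.0.0/0 (H1) depth=0

== LOOKUPS ==
["H2","H2","H2","no-route","H2","H2","H2"]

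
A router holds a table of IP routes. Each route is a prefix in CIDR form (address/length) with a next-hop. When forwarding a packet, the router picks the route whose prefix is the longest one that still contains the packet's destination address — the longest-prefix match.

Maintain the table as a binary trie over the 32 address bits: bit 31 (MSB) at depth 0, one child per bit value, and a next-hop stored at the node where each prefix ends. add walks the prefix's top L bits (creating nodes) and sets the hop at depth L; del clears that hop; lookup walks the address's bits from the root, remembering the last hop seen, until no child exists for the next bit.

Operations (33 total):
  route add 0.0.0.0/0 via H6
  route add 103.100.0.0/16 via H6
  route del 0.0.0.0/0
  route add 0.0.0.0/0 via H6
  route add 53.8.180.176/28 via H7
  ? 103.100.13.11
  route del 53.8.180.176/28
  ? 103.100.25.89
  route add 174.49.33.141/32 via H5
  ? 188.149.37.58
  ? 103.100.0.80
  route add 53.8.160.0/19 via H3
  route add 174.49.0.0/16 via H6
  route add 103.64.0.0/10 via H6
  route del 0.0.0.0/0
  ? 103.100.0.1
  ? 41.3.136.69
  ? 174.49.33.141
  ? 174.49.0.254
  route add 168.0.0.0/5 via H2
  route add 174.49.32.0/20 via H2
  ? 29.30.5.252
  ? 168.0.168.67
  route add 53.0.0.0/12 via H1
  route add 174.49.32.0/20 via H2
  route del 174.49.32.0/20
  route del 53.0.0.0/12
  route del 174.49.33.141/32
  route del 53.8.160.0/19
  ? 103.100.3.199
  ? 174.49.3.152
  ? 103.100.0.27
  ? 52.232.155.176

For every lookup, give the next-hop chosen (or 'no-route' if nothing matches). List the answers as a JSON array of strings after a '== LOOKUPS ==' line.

Apply in order:
  + 0.0.0.0/0 (H6) depth=0
  + 103.100.0.0/16 (H6) depth=16
  - 0.0.0.0/0 clear@0
  + 0.0.0.0/0 (H6) depth=0
  + 53.8.180.176/28 (H7) depth=28
  lookup 103.100.13.11: bits 0110011101100100 walk d0:H6→d1:-→d2:-→d3:-→d4:-→d5:-→d6:-→d7:-→d8:-→d9:-→d10:-→d11:-→d12:-→d13:-→d14:-→d15:-→d16:H6 -> H6
  - 53.8.180.176/28 clear@28
  lookup 103.100.25.89: bits 0110011101100100 walk d0:H6→d1:-→d2:-→d3:-→d4:-→d5:-→d6:-→d7:-→d8:-→d9:-→d10:-→d11:-→d12:-→d13:-→d14:-→d15:-→d16:H6 -> H6
  + 174.49.33.141/32 (H5) depth=32
  lookup 188.149.37.58: bits 101 walk d0:H6→d1:-→d2:-→d3:- -> H6
  lookup 103.100.0.80: bits 0110011101100100 walk d0:H6→d1:-→d2:-→d3:-→d4:-→d5:-→d6:-→d7:-→d8:-→d9:-→d10:-→d11:-→d12:-→d13:-→d14:-→d15:-→d16:H6 -> H6
  + 53.8.160.0/19 (H3) depth=19
  + 174.49.0.0/16 (H6) depth=16
  + 103.64.0.0/10 (H6) depth=10
  - 0.0.0.0/0 clear@0
  lookup 103.100.0.1: bits 0110011101100100 walk d0:-→d1:-→d2:-→d3:-→d4:-→d5:-→d6:-→d7:-→d8:-→d9:-→d10:H6→d11:-→d12:-→d13:-→d14:-→d15:-→d16:H6 -> H6
  lookup 41.3.136.69: bits 001 walk d0:-→d1:-→d2:-→d3:- -> no-route
  lookup 174.49.33.141: bits 10101110001100010010000110001101 walk d0:-→d1:-→d2:-→d3:-→d4:-→d5:-→d6:-→d7:-→d8:-→d9:-→d10:-→d11:-→d12:-→d13:-→d14:-→d15:-→d16:H6→d17:-→d18:-→d19:-→d20:-→d21:-→d22:-→d23:-→d24:-→d25:-→d26:-→d27:-→d28:-→d29:-→d30:-→d31:-→d32:H5 -> H5
  lookup 174.49.0.254: bits 101011100011000100 walk d0:-→d1:-→d2:-→d3:-→d4:-→d5:-→d6:-→d7:-→d8:-→d9:-→d10:-→d11:-→d12:-→d13:-→d14:-→d15:-→d16:H6→d17:-→d18:- -> H6
  + 168.0.0.0/5 (H2) depth=5
  + 174.49.32.0/20 (H2) depth=20
  lookup 29.30.5.252: bits 00 walk d0:-→d1:-→d2:- -> no-route
  lookup 168.0.168.67: bits 10101 walk d0:-→d1:-→d2:-→d3:-→d4:-→d5:H2 -> H2
  + 53.0.0.0/12 (H1) depth=12
  + 174.49.32.0/20 (H2) depth=20
  - 174.49.32.0/20 clear@20
  - 53.0.0.0/12 clear@12
  - 174.49.33.141/32 clear@32
  - 53.8.160.0/19 clear@19
  lookup 103.100.3.199: bits 0110011101100100 walk d0:-→d1:-→d2:-→d3:-→d4:-→d5:-→d6:-→d7:-→d8:-→d9:-→d10:H6→d11:-→d12:-→d13:-→d14:-→d15:-→d16:H6 -> H6
  lookup 174.49.3.152: bits 101011100011000100 walk d0:-→d1:-→d2:-→d3:-→d4:-→d5:H2→d6:-→d7:-→d8:-→d9:-→d10:-→d11:-→d12:-→d13:-→d14:-→d15:-→d16:H6→d17:-→d18:- -> H6
  lookup 103.100.0.27: bits 0110011101100100 walk d0:-→d1:-→d2:-→d3:-→d4:-→d5:-→d6:-→d7:-→d8:-→d9:-→d10:H6→d11:-→d12:-→d13:-→d14:-→d15:-→d16:H6 -> H6
  lookup 52.232.155.176: bits 0011010 walk d0:-→d1:-→d2:-→d3:-→d4:-→d5:-→d6:-→d7:- -> no-route

== LOOKUPS ==
["H6","H6","H6","H6","H6","no-route","H5","H6","no-route","H2","H6","H6","H6","no-route"]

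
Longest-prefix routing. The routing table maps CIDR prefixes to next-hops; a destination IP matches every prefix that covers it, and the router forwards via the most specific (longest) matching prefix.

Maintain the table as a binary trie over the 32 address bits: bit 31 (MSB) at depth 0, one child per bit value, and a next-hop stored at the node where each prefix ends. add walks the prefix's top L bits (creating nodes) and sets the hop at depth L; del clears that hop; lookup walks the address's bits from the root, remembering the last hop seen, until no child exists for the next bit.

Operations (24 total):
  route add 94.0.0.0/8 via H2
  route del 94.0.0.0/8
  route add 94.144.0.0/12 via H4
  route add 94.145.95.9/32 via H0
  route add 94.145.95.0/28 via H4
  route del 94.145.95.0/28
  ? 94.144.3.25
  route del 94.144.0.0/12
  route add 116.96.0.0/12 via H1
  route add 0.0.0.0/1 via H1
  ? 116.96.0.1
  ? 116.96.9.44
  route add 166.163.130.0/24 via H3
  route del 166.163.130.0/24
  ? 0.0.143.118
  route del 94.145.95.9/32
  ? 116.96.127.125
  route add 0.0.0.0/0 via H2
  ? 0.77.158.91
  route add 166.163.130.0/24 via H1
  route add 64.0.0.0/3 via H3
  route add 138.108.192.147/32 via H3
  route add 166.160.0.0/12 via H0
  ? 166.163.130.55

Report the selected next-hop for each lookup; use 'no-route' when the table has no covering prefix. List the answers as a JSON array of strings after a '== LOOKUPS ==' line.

Trace:
  add 94.0.0.0/8 -> H2 at depth 8
  del 94.0.0.0/8 (clear depth 8)
  add 94.144.0.0/12 -> H4 at depth 12
  add 94.145.95.9/32 -> H0 at depth 32
  add 94.145.95.0/28 -> H4 at depth 28
  del 94.145.95.0/28 (clear depth 28)
  Q 94.144.3.25: descend 010111101001000 ; hops seen [H4] ; pick H4
  del 94.144.0.0/12 (clear depth 12)
  add 116.96.0.0/12 -> H1 at depth 12
  add 0.0.0.0/1 -> H1 at depth 1
  Q 116.96.0.1: descend 011101000110 ; hops seen [H1,H1] ; pick H1
  Q 116.96.9.44: descend 011101000110 ; hops seen [H1,H1] ; pick H1
  add 166.163.130.0/24 -> H3 at depth 24
  del 166.163.130.0/24 (clear depth 24)
  Q 0.0.143.118: descend 0 ; hops seen [H1] ; pick H1
  del 94.145.95.9/32 (clear depth 32)
  Q 116.96.127.125: descend 011101000110 ; hops seen [H1,H1] ; pick H1
  add 0.0.0.0/0 -> H2 at depth 0
  Q 0.77.158.91: descend 0 ; hops seen [H2,H1] ; pick H1
  add 166.163.130.0/24 -> H1 at depth 24
  add 64.0.0.0/3 -> H3 at depth 3
  add 138.108.192.147/32 -> H3 at depth 32
  add 166.160.0.0/12 -> H0 at depth 12
  Q 166.163.130.55: descend 101001101010001110000010 ; hops seen [H2,H0,H1] ; pick H1

== LOOKUPS ==
["H4","H1","H1","H1","H1","H1","H1"]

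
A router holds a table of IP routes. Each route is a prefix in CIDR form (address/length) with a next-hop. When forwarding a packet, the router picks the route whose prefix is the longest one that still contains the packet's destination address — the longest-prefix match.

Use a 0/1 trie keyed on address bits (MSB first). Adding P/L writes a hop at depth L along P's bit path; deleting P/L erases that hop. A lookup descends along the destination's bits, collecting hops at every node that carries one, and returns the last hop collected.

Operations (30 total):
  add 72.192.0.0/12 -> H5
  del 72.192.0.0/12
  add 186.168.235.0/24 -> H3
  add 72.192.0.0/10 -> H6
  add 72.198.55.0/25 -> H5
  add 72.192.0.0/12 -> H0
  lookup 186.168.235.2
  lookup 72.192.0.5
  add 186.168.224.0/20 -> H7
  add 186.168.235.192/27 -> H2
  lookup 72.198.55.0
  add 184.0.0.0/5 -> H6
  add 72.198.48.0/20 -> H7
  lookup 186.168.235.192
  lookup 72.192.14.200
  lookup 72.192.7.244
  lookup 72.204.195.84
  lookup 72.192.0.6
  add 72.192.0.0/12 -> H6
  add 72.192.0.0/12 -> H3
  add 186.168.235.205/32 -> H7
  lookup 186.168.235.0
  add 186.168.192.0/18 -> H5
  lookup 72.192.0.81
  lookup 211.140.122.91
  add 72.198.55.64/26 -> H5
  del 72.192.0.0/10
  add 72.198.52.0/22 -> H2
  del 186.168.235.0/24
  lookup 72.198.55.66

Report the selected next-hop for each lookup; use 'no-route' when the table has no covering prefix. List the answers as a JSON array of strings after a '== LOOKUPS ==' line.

Process each operation:
  + 72.192.0.0/12 (H5) depth=12
  - 72.192.0.0/12 clear@12
  + 186.168.235.0/24 (H3) depth=24
  + 72.192.0.0/10 (H6) depth=10
  + 72.198.55.0/25 (H5) depth=25
  + 72.192.0.0/12 (H0) depth=12
  Q 186.168.235.2: descend 101110101010100011101011 ; hops seen [H3] ; pick H3
  Q 72.192.0.5: descend 0100100011000 ; hops seen [H6,H0] ; pick H0
  + 186.168.224.0/20 (H7) depth=20
  + 186.168.235.192/27 (H2) depth=27
  Q 72.198.55.0: descend 0100100011000110001101110 ; hops seen [H6,H0,H5] ; pick H5
  + 184.0.0.0/5 (H6) depth=5
  + 72.198.48.0/20 (H7) depth=20
  Q 186.168.235.192: descend 101110101010100011101011110 ; hops seen [H6,H7,H3,H2] ; pick H2
  Q 72.192.14.200: descend 0100100011000 ; hops seen [H6,H0] ; pick H0
  Q 72.192.7.244: descend 0100100011000 ; hops seen [H6,H0] ; pick H0
  Q 72.204.195.84: descend 010010001100 ; hops seen [H6,H0] ; pick H0
  Q 72.192.0.6: descend 0100100011000 ; hops seen [H6,H0] ; pick H0
  + 72.192.0.0/12 (H6) depth=12
  + 72.192.0.0/12 (H3) depth=12
  + 186.168.235.205/32 (H7) depth=32
  Q 186.168.235.0: descend 101110101010100011101011 ; hops seen [H6,H7,H3] ; pick H3
  + 186.168.192.0/18 (H5) depth=18
  Q 72.192.0.81: descend 0100100011000 ; hops seen [H6,H3] ; pick H3
  Q 211.140.122.91: descend 1 ; hops seen [∅] ; pick no-route
  + 72.198.55.64/26 (H5) depth=26
  - 72.192.0.0/10 clear@10
  + 72.198.52.0/22 (H2) depth=22
  - 186.168.235.0/24 clear@24
  Q 72.198.55.66: descend 01001000110001100011011101 ; hops seen [H3,H7,H2,H5,H5] ; pick H5

== LOOKUPS ==
["H3","H0","H5","H2","H0","H0","H0","H0","H3","H3","no-route","H5"]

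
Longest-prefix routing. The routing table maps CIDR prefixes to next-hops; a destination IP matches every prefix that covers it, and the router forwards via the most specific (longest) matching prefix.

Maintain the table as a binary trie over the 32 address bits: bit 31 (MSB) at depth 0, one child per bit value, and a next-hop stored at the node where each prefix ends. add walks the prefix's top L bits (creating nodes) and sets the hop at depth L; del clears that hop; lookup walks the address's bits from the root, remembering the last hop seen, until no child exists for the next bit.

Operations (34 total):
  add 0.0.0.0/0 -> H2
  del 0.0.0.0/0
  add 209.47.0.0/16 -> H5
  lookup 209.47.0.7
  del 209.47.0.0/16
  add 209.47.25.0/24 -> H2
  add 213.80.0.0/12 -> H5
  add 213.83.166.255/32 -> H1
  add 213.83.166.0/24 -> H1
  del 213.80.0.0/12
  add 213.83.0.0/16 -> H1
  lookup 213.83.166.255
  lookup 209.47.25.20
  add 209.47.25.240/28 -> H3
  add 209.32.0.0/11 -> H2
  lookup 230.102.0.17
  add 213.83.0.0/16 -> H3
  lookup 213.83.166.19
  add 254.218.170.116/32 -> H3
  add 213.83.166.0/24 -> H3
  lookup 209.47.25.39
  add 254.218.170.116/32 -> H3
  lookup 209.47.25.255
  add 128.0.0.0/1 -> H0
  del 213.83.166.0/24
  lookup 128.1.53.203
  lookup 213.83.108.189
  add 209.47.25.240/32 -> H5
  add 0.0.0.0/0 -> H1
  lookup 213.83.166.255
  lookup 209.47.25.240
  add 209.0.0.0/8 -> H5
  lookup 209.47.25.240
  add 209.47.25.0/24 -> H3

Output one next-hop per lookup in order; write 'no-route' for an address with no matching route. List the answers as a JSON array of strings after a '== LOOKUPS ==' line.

Process each operation:
  add 0.0.0.0/0 -> H2 at depth 0
  del 0.0.0.0/0 (clear depth 0)
  add 209.47.0.0/16 -> H5 at depth 16
  ? 209.47.0.7  path d0:-→d1:-→d2:-→d3:-→d4:-→d5:-→d6:-→d7:-→d8:-→d9:-→d10:-→d11:-→d12:-→d13:-→d14:-→d15:-→d16:H5  best=H5
  del 209.47.0.0/16 (clear depth 16)
  add 209.47.25.0/24 -> H2 at depth 24
  add 213.80.0.0/12 -> H5 at depth 12
  add 213.83.166.255/32 -> H1 at depth 32
  add 213.83.166.0/24 -> H1 at depth 24
  del 213.80.0.0/12 (clear depth 12)
  add 213.83.0.0/16 -> H1 at depth 16
  ? 213.83.166.255  path d0:-→d1:-→d2:-→d3:-→d4:-→d5:-→d6:-→d7:-→d8:-→d9:-→d10:-→d11:-→d12:-→d13:-→d14:-→d15:-→d16:H1→d17:-→d18:-→d19:-→d20:-→d21:-→d22:-→d23:-→d24:H1→d25:-→d26:-→d27:-→d28:-→d29:-→d30:-→d31:-→d32:H1  best=H1
  ? 209.47.25.20  path d0:-→d1:-→d2:-→d3:-→d4:-→d5:-→d6:-→d7:-→d8:-→d9:-→d10:-→d11:-→d12:-→d13:-→d14:-→d15:-→d16:-→d17:-→d18:-→d19:-→d20:-→d21:-→d22:-→d23:-→d24:H2  best=H2
  add 209.47.25.240/28 -> H3 at depth 28
  add 209.32.0.0/11 -> H2 at depth 11
  ? 230.102.0.17  path d0:-→d1:-→d2:-  best=no-route
  add 213.83.0.0/16 -> H3 at depth 16
  ? 213.83.166.19  path d0:-→d1:-→d2:-→d3:-→d4:-→d5:-→d6:-→d7:-→d8:-→d9:-→d10:-→d11:-→d12:-→d13:-→d14:-→d15:-→d16:H3→d17:-→d18:-→d19:-→d20:-→d21:-→d22:-→d23:-→d24:H1  best=H1
  add 254.218.170.116/32 -> H3 at depth 32
  add 213.83.166.0/24 -> H3 at depth 24
  ? 209.47.25.39  path d0:-→d1:-→d2:-→d3:-→d4:-→d5:-→d6:-→d7:-→d8:-→d9:-→d10:-→d11:H2→d12:-→d13:-→d14:-→d15:-→d16:-→d17:-→d18:-→d19:-→d20:-→d21:-→d22:-→d23:-→d24:H2  best=H2
  add 254.218.170.116/32 -> H3 at depth 32
  ? 209.47.25.255  path d0:-→d1:-→d2:-→d3:-→d4:-→d5:-→d6:-→d7:-→d8:-→d9:-→d10:-→d11:H2→d12:-→d13:-→d14:-→d15:-→d16:-→d17:-→d18:-→d19:-→d20:-→d21:-→d22:-→d23:-→d24:H2→d25:-→d26:-→d27:-→d28:H3  best=H3
  add 128.0.0.0/1 -> H0 at depth 1
  del 213.83.166.0/24 (clear depth 24)
  ? 128.1.53.203  path d0:-→d1:H0  best=H0
  ? 213.83.108.189  path d0:-→d1:H0→d2:-→d3:-→d4:-→d5:-→d6:-→d7:-→d8:-→d9:-→d10:-→d11:-→d12:-→d13:-→d14:-→d15:-→d16:H3  best=H3
  add 209.47.25.240/32 -> H5 at depth 32
  add 0.0.0.0/0 -> H1 at depth 0
  ? 213.83.166.255  path d0:H1→d1:H0→d2:-→d3:-→d4:-→d5:-→d6:-→d7:-→d8:-→d9:-→d10:-→d11:-→d12:-→d13:-→d14:-→d15:-→d16:H3→d17:-→d18:-→d19:-→d20:-→d21:-→d22:-→d23:-→d24:-→d25:-→d26:-→d27:-→d28:-→d29:-→d30:-→d31:-→d32:H1  best=H1
  ? 209.47.25.240  path d0:H1→d1:H0→d2:-→d3:-→d4:-→d5:-→d6:-→d7:-→d8:-→d9:-→d10:-→d11:H2→d12:-→d13:-→d14:-→d15:-→d16:-→d17:-→d18:-→d19:-→d20:-→d21:-→d22:-→d23:-→d24:H2→d25:-→d26:-→d27:-→d28:H3→d29:-→d30:-→d31:-→d32:H5  best=H5
  add 209.0.0.0/8 -> H5 at depth 8
  ? 209.47.25.240  path d0:H1→d1:H0→d2:-→d3:-→d4:-→d5:-→d6:-→d7:-→d8:H5→d9:-→d10:-→d11:H2→d12:-→d13:-→d14:-→d15:-→d16:-→d17:-→d18:-→d19:-→d20:-→d21:-→d22:-→d23:-→d24:H2→d25:-→d26:-→d27:-→d28:H3→d29:-→d30:-→d31:-→d32:H5  best=H5
  add 209.47.25.0/24 -> H3 at depth 24

== LOOKUPS ==
["H5","H1","H2","no-route","H1","H2","H3","H0","H3","H1","H5","H5"]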